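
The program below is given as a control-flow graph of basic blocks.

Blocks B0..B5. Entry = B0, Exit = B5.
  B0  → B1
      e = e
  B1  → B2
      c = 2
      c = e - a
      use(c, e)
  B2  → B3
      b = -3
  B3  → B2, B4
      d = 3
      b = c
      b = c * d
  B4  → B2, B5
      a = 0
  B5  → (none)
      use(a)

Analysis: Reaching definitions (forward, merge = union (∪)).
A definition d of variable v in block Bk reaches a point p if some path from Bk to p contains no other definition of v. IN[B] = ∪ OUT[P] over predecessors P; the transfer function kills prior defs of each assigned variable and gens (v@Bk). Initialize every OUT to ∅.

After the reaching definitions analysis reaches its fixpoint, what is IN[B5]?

Converged values:
  B0: | IN={} | OUT={e@B0}
  B1: | IN={e@B0} | OUT={c@B1, e@B0}
  B2: | IN={a@B4, b@B3, c@B1, d@B3, e@B0} | OUT={a@B4, b@B2, c@B1, d@B3, e@B0}
  B3: | IN={a@B4, b@B2, c@B1, d@B3, e@B0} | OUT={a@B4, b@B3, c@B1, d@B3, e@B0}
  B4: | IN={a@B4, b@B3, c@B1, d@B3, e@B0} | OUT={a@B4, b@B3, c@B1, d@B3, e@B0}
  B5: | IN={a@B4, b@B3, c@B1, d@B3, e@B0} | OUT={a@B4, b@B3, c@B1, d@B3, e@B0}

Merge at B5: IN[B5] = OUT[B4] = {a@B4, b@B3, c@B1, d@B3, e@B0}

Answer: {a@B4, b@B3, c@B1, d@B3, e@B0}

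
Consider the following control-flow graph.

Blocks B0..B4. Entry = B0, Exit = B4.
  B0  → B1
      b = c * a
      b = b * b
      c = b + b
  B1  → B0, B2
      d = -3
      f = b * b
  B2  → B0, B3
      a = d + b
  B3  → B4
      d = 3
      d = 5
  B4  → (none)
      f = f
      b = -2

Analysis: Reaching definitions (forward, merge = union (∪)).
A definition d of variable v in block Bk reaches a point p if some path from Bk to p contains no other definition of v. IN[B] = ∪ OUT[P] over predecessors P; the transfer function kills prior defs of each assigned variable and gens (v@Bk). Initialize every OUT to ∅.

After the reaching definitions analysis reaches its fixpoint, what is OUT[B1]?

Converged values:
  B0:  IN={a@B2, b@B0, c@B0, d@B1, f@B1}  OUT={a@B2, b@B0, c@B0, d@B1, f@B1}
  B1:  IN={a@B2, b@B0, c@B0, d@B1, f@B1}  OUT={a@B2, b@B0, c@B0, d@B1, f@B1}
  B2:  IN={a@B2, b@B0, c@B0, d@B1, f@B1}  OUT={a@B2, b@B0, c@B0, d@B1, f@B1}
  B3:  IN={a@B2, b@B0, c@B0, d@B1, f@B1}  OUT={a@B2, b@B0, c@B0, d@B3, f@B1}
  B4:  IN={a@B2, b@B0, c@B0, d@B3, f@B1}  OUT={a@B2, b@B4, c@B0, d@B3, f@B4}

Merge at B1: IN[B1] = OUT[B0] = {a@B2, b@B0, c@B0, d@B1, f@B1}
Applying B1's transfer function to that IN value gives OUT[B1] (row B1 above).

Answer: {a@B2, b@B0, c@B0, d@B1, f@B1}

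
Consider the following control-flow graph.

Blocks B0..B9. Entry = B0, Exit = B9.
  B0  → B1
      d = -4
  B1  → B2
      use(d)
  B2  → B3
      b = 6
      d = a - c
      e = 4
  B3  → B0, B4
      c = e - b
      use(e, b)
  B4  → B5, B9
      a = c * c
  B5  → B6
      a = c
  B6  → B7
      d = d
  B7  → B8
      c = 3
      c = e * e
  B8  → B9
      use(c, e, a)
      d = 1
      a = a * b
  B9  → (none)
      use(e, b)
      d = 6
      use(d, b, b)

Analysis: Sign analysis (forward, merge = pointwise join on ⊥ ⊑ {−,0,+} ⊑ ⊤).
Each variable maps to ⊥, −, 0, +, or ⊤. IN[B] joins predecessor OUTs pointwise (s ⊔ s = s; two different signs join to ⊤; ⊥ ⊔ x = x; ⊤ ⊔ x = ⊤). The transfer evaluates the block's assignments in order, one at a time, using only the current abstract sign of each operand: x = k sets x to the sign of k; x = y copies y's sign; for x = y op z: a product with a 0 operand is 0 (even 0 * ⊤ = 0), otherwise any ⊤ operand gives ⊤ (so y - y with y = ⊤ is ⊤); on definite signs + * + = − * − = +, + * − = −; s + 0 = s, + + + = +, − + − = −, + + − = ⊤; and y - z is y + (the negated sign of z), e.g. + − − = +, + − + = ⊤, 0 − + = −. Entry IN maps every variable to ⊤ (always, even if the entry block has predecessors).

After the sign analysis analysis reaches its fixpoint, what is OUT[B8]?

Fixpoint table:
  B0:  IN=(all ⊤)  OUT={d:-; rest ⊤}
  B1:  IN={d:-; rest ⊤}  OUT={d:-; rest ⊤}
  B2:  IN={d:-; rest ⊤}  OUT={b:+, e:+; rest ⊤}
  B3:  IN={b:+, e:+; rest ⊤}  OUT={b:+, e:+; rest ⊤}
  B4:  IN={b:+, e:+; rest ⊤}  OUT={b:+, e:+; rest ⊤}
  B5:  IN={b:+, e:+; rest ⊤}  OUT={b:+, e:+; rest ⊤}
  B6:  IN={b:+, e:+; rest ⊤}  OUT={b:+, e:+; rest ⊤}
  B7:  IN={b:+, e:+; rest ⊤}  OUT={b:+, c:+, e:+; rest ⊤}
  B8:  IN={b:+, c:+, e:+; rest ⊤}  OUT={b:+, c:+, d:+, e:+; rest ⊤}
  B9:  IN={b:+, e:+; rest ⊤}  OUT={b:+, d:+, e:+; rest ⊤}

Merge at B8: IN[B8] = OUT[B7] = {a: ⊤, b: +, c: +, d: ⊤, e: +, f: ⊤}
Applying B8's transfer function to that IN value gives OUT[B8] (row B8 above).

Answer: {a: ⊤, b: +, c: +, d: +, e: +, f: ⊤}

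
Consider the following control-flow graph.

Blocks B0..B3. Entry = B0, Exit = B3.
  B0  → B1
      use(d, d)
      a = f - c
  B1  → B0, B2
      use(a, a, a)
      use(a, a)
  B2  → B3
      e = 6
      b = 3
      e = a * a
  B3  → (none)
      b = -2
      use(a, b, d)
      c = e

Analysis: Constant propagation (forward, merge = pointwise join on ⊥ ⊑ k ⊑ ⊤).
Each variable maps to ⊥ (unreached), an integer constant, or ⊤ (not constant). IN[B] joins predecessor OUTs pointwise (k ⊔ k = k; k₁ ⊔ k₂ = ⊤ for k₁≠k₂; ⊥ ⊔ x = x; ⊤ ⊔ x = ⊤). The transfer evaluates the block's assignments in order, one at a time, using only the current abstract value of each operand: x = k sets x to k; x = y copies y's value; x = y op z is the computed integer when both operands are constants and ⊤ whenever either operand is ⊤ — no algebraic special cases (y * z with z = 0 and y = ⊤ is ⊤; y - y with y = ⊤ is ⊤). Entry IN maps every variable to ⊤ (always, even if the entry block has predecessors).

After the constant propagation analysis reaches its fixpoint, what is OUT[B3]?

Answer: {a: ⊤, b: -2, c: ⊤, d: ⊤, e: ⊤, f: ⊤}

Working:
Converged values:
  B0:   IN=(all ⊤)   OUT=(all ⊤)
  B1:   IN=(all ⊤)   OUT=(all ⊤)
  B2:   IN=(all ⊤)   OUT={b:3; rest ⊤}
  B3:   IN={b:3; rest ⊤}   OUT={b:-2; rest ⊤}

Merge at B3: IN[B3] = OUT[B2] = {a: ⊤, b: 3, c: ⊤, d: ⊤, e: ⊤, f: ⊤}
Applying B3's transfer function to that IN value gives OUT[B3] (row B3 above).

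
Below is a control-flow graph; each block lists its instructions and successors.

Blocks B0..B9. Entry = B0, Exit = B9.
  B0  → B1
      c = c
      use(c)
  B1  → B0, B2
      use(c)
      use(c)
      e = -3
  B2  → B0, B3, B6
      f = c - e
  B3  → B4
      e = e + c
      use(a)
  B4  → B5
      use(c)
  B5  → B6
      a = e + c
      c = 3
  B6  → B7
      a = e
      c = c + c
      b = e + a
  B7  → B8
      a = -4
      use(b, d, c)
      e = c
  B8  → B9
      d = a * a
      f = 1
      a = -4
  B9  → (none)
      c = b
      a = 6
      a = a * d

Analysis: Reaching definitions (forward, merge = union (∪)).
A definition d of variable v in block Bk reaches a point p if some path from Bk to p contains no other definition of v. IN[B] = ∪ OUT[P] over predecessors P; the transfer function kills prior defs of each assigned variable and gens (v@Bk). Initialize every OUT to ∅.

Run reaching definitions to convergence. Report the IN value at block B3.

Answer: {c@B0, e@B1, f@B2}

Trace:
Per-block solution:
  B0:   IN={c@B0, e@B1, f@B2}   OUT={c@B0, e@B1, f@B2}
  B1:   IN={c@B0, e@B1, f@B2}   OUT={c@B0, e@B1, f@B2}
  B2:   IN={c@B0, e@B1, f@B2}   OUT={c@B0, e@B1, f@B2}
  B3:   IN={c@B0, e@B1, f@B2}   OUT={c@B0, e@B3, f@B2}
  B4:   IN={c@B0, e@B3, f@B2}   OUT={c@B0, e@B3, f@B2}
  B5:   IN={c@B0, e@B3, f@B2}   OUT={a@B5, c@B5, e@B3, f@B2}
  B6:   IN={a@B5, c@B0, c@B5, e@B1, e@B3, f@B2}   OUT={a@B6, b@B6, c@B6, e@B1, e@B3, f@B2}
  B7:   IN={a@B6, b@B6, c@B6, e@B1, e@B3, f@B2}   OUT={a@B7, b@B6, c@B6, e@B7, f@B2}
  B8:   IN={a@B7, b@B6, c@B6, e@B7, f@B2}   OUT={a@B8, b@B6, c@B6, d@B8, e@B7, f@B8}
  B9:   IN={a@B8, b@B6, c@B6, d@B8, e@B7, f@B8}   OUT={a@B9, b@B6, c@B9, d@B8, e@B7, f@B8}

Merge at B3: IN[B3] = OUT[B2] = {c@B0, e@B1, f@B2}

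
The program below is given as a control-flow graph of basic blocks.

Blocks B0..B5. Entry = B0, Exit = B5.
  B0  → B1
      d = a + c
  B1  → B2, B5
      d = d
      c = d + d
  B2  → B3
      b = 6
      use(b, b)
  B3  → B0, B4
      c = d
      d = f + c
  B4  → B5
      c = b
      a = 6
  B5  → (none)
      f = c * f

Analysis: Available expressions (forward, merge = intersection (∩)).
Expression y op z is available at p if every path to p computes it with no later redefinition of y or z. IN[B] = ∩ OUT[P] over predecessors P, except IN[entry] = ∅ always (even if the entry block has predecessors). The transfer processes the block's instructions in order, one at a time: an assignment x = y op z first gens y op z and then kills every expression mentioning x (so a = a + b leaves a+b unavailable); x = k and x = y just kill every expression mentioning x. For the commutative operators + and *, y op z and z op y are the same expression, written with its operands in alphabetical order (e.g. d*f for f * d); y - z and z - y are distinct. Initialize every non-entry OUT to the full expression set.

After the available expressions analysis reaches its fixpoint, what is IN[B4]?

Converged values:
  B0:   IN={}   OUT={a+c}
  B1:   IN={a+c}   OUT={d+d}
  B2:   IN={d+d}   OUT={d+d}
  B3:   IN={d+d}   OUT={c+f}
  B4:   IN={c+f}   OUT={}
  B5:   IN={}   OUT={}

Merge at B4: IN[B4] = OUT[B3] = {c+f}

Answer: {c+f}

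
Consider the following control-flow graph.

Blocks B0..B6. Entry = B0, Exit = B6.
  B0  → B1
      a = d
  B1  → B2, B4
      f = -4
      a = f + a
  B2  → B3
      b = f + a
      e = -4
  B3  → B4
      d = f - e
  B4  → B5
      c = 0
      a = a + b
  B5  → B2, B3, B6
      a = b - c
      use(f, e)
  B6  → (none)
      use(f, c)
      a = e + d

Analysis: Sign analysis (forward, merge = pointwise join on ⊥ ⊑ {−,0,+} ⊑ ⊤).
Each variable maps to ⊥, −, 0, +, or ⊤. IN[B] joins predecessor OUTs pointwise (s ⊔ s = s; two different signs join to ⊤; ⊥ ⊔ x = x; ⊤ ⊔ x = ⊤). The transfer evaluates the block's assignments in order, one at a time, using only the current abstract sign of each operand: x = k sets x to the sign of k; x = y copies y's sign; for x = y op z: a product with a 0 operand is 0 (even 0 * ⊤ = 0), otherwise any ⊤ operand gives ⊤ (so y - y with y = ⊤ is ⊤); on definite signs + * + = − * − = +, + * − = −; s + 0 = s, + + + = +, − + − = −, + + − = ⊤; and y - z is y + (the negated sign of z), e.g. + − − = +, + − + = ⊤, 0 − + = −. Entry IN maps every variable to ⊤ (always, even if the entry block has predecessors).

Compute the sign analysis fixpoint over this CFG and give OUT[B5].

Answer: {a: ⊤, b: ⊤, c: 0, d: ⊤, e: ⊤, f: -}

Working:
Per-block solution:
  B0:   IN=(all ⊤)   OUT=(all ⊤)
  B1:   IN=(all ⊤)   OUT={f:-; rest ⊤}
  B2:   IN={f:-; rest ⊤}   OUT={e:-, f:-; rest ⊤}
  B3:   IN={f:-; rest ⊤}   OUT={f:-; rest ⊤}
  B4:   IN={f:-; rest ⊤}   OUT={c:0, f:-; rest ⊤}
  B5:   IN={c:0, f:-; rest ⊤}   OUT={c:0, f:-; rest ⊤}
  B6:   IN={c:0, f:-; rest ⊤}   OUT={c:0, f:-; rest ⊤}

Merge at B5: IN[B5] = OUT[B4] = {a: ⊤, b: ⊤, c: 0, d: ⊤, e: ⊤, f: -}
Applying B5's transfer function to that IN value gives OUT[B5] (row B5 above).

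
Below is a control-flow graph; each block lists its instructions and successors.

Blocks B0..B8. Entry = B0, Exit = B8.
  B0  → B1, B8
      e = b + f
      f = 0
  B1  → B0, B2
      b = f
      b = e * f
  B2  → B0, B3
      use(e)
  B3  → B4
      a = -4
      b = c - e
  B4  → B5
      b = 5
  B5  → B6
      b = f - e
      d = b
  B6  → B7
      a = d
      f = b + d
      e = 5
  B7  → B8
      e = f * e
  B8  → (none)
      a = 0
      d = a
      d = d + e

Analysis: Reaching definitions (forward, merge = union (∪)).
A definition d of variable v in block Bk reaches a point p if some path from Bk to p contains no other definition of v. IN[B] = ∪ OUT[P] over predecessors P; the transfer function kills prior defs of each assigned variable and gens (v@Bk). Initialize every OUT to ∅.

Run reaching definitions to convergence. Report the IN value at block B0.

Fixpoint table:
  B0:  IN={b@B1, e@B0, f@B0}  OUT={b@B1, e@B0, f@B0}
  B1:  IN={b@B1, e@B0, f@B0}  OUT={b@B1, e@B0, f@B0}
  B2:  IN={b@B1, e@B0, f@B0}  OUT={b@B1, e@B0, f@B0}
  B3:  IN={b@B1, e@B0, f@B0}  OUT={a@B3, b@B3, e@B0, f@B0}
  B4:  IN={a@B3, b@B3, e@B0, f@B0}  OUT={a@B3, b@B4, e@B0, f@B0}
  B5:  IN={a@B3, b@B4, e@B0, f@B0}  OUT={a@B3, b@B5, d@B5, e@B0, f@B0}
  B6:  IN={a@B3, b@B5, d@B5, e@B0, f@B0}  OUT={a@B6, b@B5, d@B5, e@B6, f@B6}
  B7:  IN={a@B6, b@B5, d@B5, e@B6, f@B6}  OUT={a@B6, b@B5, d@B5, e@B7, f@B6}
  B8:  IN={a@B6, b@B1, b@B5, d@B5, e@B0, e@B7, f@B0, f@B6}  OUT={a@B8, b@B1, b@B5, d@B8, e@B0, e@B7, f@B0, f@B6}

Merge at B0 (entry node, so the boundary value {} is joined with the incoming edge(s)): IN[B0] = {} ⊔ OUT[B1] ⊔ OUT[B2] = {b@B1, e@B0, f@B0}

Answer: {b@B1, e@B0, f@B0}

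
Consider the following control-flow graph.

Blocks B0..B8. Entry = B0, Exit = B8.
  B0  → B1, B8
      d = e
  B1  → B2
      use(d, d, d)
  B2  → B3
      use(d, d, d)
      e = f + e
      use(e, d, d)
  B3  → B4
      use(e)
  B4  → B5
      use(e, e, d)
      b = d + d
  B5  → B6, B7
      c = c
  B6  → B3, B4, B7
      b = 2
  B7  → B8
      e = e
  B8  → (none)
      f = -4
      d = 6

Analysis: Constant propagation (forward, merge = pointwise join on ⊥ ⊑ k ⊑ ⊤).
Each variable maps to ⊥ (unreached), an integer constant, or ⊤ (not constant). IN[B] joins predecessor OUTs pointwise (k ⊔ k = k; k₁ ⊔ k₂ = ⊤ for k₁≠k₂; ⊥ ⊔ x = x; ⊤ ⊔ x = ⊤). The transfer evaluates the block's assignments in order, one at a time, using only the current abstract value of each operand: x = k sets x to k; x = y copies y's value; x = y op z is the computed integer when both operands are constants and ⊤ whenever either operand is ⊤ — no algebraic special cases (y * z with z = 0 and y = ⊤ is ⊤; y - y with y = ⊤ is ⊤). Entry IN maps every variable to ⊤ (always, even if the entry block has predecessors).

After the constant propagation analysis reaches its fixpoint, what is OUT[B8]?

Answer: {a: ⊤, b: ⊤, c: ⊤, d: 6, e: ⊤, f: -4}

Working:
Fixpoint table:
  B0: | IN=(all ⊤) | OUT=(all ⊤)
  B1: | IN=(all ⊤) | OUT=(all ⊤)
  B2: | IN=(all ⊤) | OUT=(all ⊤)
  B3: | IN=(all ⊤) | OUT=(all ⊤)
  B4: | IN=(all ⊤) | OUT=(all ⊤)
  B5: | IN=(all ⊤) | OUT=(all ⊤)
  B6: | IN=(all ⊤) | OUT={b:2; rest ⊤}
  B7: | IN=(all ⊤) | OUT=(all ⊤)
  B8: | IN=(all ⊤) | OUT={d:6, f:-4; rest ⊤}

Merge at B8: IN[B8] = OUT[B0] ⊔ OUT[B7] = {a: ⊤, b: ⊤, c: ⊤, d: ⊤, e: ⊤, f: ⊤}
Applying B8's transfer function to that IN value gives OUT[B8] (row B8 above).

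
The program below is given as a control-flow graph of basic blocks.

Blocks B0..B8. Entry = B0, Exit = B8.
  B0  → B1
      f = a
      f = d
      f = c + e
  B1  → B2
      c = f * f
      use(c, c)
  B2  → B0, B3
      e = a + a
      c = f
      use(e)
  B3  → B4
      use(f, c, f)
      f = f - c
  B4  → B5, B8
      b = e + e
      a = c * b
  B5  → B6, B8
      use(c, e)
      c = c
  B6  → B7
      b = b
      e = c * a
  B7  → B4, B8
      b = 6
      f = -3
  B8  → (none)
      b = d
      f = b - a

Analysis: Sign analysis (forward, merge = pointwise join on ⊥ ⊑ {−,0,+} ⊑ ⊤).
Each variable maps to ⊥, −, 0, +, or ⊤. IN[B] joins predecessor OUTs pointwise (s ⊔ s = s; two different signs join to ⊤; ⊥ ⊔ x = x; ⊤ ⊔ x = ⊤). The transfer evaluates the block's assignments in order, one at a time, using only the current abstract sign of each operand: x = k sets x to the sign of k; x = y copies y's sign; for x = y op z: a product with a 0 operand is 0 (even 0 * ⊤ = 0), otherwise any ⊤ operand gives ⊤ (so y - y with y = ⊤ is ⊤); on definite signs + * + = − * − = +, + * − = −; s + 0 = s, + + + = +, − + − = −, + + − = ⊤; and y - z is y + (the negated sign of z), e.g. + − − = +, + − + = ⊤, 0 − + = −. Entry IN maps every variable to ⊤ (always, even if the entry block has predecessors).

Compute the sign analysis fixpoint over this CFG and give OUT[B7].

Per-block solution:
  B0:   IN=(all ⊤)   OUT=(all ⊤)
  B1:   IN=(all ⊤)   OUT=(all ⊤)
  B2:   IN=(all ⊤)   OUT=(all ⊤)
  B3:   IN=(all ⊤)   OUT=(all ⊤)
  B4:   IN=(all ⊤)   OUT=(all ⊤)
  B5:   IN=(all ⊤)   OUT=(all ⊤)
  B6:   IN=(all ⊤)   OUT=(all ⊤)
  B7:   IN=(all ⊤)   OUT={b:+, f:-; rest ⊤}
  B8:   IN=(all ⊤)   OUT=(all ⊤)

Merge at B7: IN[B7] = OUT[B6] = {a: ⊤, b: ⊤, c: ⊤, d: ⊤, e: ⊤, f: ⊤}
Applying B7's transfer function to that IN value gives OUT[B7] (row B7 above).

Answer: {a: ⊤, b: +, c: ⊤, d: ⊤, e: ⊤, f: -}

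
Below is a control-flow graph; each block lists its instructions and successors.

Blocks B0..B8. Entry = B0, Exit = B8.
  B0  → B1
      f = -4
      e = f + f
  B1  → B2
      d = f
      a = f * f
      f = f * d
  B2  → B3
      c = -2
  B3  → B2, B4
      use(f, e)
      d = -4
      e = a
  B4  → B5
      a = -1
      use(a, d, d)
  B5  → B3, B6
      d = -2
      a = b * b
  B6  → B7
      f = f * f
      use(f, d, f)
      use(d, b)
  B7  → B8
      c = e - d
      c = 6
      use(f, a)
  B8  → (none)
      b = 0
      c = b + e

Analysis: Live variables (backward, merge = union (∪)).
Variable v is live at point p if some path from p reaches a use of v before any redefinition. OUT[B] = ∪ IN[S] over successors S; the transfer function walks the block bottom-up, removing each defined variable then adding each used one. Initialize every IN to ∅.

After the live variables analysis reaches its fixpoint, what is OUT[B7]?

Answer: {e}

Working:
Fixpoint table:
  B0: | IN={b} | OUT={b, e, f}
  B1: | IN={b, e, f} | OUT={a, b, e, f}
  B2: | IN={a, b, e, f} | OUT={a, b, e, f}
  B3: | IN={a, b, e, f} | OUT={a, b, d, e, f}
  B4: | IN={b, d, e, f} | OUT={b, e, f}
  B5: | IN={b, e, f} | OUT={a, b, d, e, f}
  B6: | IN={a, b, d, e, f} | OUT={a, d, e, f}
  B7: | IN={a, d, e, f} | OUT={e}
  B8: | IN={e} | OUT={}

Merge at B7: OUT[B7] = IN[B8] = {e}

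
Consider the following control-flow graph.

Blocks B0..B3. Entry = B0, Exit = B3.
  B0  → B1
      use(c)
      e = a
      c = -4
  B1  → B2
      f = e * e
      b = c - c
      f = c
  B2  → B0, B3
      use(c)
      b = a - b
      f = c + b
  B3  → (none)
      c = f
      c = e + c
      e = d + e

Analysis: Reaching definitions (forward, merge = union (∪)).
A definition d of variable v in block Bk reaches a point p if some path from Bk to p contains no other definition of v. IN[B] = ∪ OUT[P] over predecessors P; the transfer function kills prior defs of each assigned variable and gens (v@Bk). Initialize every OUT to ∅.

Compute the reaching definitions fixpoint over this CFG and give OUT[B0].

Answer: {b@B2, c@B0, e@B0, f@B2}

Trace:
Fixpoint table:
  B0:  IN={b@B2, c@B0, e@B0, f@B2}  OUT={b@B2, c@B0, e@B0, f@B2}
  B1:  IN={b@B2, c@B0, e@B0, f@B2}  OUT={b@B1, c@B0, e@B0, f@B1}
  B2:  IN={b@B1, c@B0, e@B0, f@B1}  OUT={b@B2, c@B0, e@B0, f@B2}
  B3:  IN={b@B2, c@B0, e@B0, f@B2}  OUT={b@B2, c@B3, e@B3, f@B2}

Merge at B0 (entry node, so the boundary value {} is joined with the incoming edge(s)): IN[B0] = {} ⊔ OUT[B2] = {b@B2, c@B0, e@B0, f@B2}
Applying B0's transfer function to that IN value gives OUT[B0] (row B0 above).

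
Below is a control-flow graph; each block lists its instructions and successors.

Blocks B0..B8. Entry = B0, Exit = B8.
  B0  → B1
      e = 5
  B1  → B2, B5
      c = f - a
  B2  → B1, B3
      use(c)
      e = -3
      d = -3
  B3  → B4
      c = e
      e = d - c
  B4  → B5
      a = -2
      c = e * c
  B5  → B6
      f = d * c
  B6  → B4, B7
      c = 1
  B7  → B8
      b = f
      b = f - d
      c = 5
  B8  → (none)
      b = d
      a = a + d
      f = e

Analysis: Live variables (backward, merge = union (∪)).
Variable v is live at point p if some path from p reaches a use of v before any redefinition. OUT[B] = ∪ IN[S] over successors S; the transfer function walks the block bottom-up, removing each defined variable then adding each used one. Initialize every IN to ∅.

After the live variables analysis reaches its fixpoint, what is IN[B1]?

Converged values:
  B0:   IN={a, d, f}   OUT={a, d, e, f}
  B1:   IN={a, d, e, f}   OUT={a, c, d, e, f}
  B2:   IN={a, c, f}   OUT={a, d, e, f}
  B3:   IN={d, e}   OUT={c, d, e}
  B4:   IN={c, d, e}   OUT={a, c, d, e}
  B5:   IN={a, c, d, e}   OUT={a, d, e, f}
  B6:   IN={a, d, e, f}   OUT={a, c, d, e, f}
  B7:   IN={a, d, e, f}   OUT={a, d, e}
  B8:   IN={a, d, e}   OUT={}

Merge at B1: OUT[B1] = IN[B2] ⊔ IN[B5] = {a, c, d, e, f}
Applying B1's transfer function to that OUT value gives IN[B1] (row B1 above).

Answer: {a, d, e, f}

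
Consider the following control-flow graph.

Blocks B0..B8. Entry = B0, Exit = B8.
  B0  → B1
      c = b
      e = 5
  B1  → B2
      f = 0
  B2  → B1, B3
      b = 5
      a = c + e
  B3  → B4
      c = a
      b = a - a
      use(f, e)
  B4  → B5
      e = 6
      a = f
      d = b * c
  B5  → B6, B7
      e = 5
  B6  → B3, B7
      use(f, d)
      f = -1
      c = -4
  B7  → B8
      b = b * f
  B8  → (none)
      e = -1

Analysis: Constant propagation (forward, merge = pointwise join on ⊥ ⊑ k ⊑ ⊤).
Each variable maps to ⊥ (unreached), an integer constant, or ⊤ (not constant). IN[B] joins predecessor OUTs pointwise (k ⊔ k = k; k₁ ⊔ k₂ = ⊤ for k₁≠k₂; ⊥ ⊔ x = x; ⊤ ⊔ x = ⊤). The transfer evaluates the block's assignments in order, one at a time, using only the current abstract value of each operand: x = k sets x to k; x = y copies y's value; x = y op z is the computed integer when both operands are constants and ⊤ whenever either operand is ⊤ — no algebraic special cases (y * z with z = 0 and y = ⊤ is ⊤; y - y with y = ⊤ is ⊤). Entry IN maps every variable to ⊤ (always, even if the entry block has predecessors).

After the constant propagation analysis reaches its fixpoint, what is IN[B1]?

Per-block solution:
  B0:  IN=(all ⊤)  OUT={e:5; rest ⊤}
  B1:  IN={e:5; rest ⊤}  OUT={e:5, f:0; rest ⊤}
  B2:  IN={e:5, f:0; rest ⊤}  OUT={b:5, e:5, f:0; rest ⊤}
  B3:  IN={e:5; rest ⊤}  OUT={e:5; rest ⊤}
  B4:  IN={e:5; rest ⊤}  OUT={e:6; rest ⊤}
  B5:  IN={e:6; rest ⊤}  OUT={e:5; rest ⊤}
  B6:  IN={e:5; rest ⊤}  OUT={c:-4, e:5, f:-1; rest ⊤}
  B7:  IN={e:5; rest ⊤}  OUT={e:5; rest ⊤}
  B8:  IN={e:5; rest ⊤}  OUT={e:-1; rest ⊤}

Merge at B1: IN[B1] = OUT[B0] ⊔ OUT[B2] = {a: ⊤, b: ⊤, c: ⊤, d: ⊤, e: 5, f: ⊤}

Answer: {a: ⊤, b: ⊤, c: ⊤, d: ⊤, e: 5, f: ⊤}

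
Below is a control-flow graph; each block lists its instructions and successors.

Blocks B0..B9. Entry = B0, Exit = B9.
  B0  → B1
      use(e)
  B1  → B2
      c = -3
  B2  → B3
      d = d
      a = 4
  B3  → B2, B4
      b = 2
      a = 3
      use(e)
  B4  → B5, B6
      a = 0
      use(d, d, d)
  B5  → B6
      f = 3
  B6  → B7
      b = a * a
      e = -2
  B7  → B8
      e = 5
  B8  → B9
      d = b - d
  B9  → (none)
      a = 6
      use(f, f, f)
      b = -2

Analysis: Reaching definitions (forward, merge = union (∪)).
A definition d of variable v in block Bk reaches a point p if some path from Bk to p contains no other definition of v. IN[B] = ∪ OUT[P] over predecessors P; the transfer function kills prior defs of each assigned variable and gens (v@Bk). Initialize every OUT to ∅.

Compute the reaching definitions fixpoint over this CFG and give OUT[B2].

Converged values:
  B0:   IN={}   OUT={}
  B1:   IN={}   OUT={c@B1}
  B2:   IN={a@B3, b@B3, c@B1, d@B2}   OUT={a@B2, b@B3, c@B1, d@B2}
  B3:   IN={a@B2, b@B3, c@B1, d@B2}   OUT={a@B3, b@B3, c@B1, d@B2}
  B4:   IN={a@B3, b@B3, c@B1, d@B2}   OUT={a@B4, b@B3, c@B1, d@B2}
  B5:   IN={a@B4, b@B3, c@B1, d@B2}   OUT={a@B4, b@B3, c@B1, d@B2, f@B5}
  B6:   IN={a@B4, b@B3, c@B1, d@B2, f@B5}   OUT={a@B4, b@B6, c@B1, d@B2, e@B6, f@B5}
  B7:   IN={a@B4, b@B6, c@B1, d@B2, e@B6, f@B5}   OUT={a@B4, b@B6, c@B1, d@B2, e@B7, f@B5}
  B8:   IN={a@B4, b@B6, c@B1, d@B2, e@B7, f@B5}   OUT={a@B4, b@B6, c@B1, d@B8, e@B7, f@B5}
  B9:   IN={a@B4, b@B6, c@B1, d@B8, e@B7, f@B5}   OUT={a@B9, b@B9, c@B1, d@B8, e@B7, f@B5}

Merge at B2: IN[B2] = OUT[B1] ⊔ OUT[B3] = {a@B3, b@B3, c@B1, d@B2}
Applying B2's transfer function to that IN value gives OUT[B2] (row B2 above).

Answer: {a@B2, b@B3, c@B1, d@B2}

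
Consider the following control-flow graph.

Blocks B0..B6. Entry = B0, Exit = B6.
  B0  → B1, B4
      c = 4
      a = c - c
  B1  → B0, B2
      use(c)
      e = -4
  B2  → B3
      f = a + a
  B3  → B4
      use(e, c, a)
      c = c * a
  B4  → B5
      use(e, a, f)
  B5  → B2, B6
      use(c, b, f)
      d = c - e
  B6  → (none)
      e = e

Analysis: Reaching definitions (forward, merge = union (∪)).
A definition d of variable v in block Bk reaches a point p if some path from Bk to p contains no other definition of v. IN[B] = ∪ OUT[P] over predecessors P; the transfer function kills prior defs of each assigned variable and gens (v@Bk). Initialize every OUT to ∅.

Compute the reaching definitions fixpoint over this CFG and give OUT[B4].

Converged values:
  B0: | IN={a@B0, c@B0, e@B1} | OUT={a@B0, c@B0, e@B1}
  B1: | IN={a@B0, c@B0, e@B1} | OUT={a@B0, c@B0, e@B1}
  B2: | IN={a@B0, c@B0, c@B3, d@B5, e@B1, f@B2} | OUT={a@B0, c@B0, c@B3, d@B5, e@B1, f@B2}
  B3: | IN={a@B0, c@B0, c@B3, d@B5, e@B1, f@B2} | OUT={a@B0, c@B3, d@B5, e@B1, f@B2}
  B4: | IN={a@B0, c@B0, c@B3, d@B5, e@B1, f@B2} | OUT={a@B0, c@B0, c@B3, d@B5, e@B1, f@B2}
  B5: | IN={a@B0, c@B0, c@B3, d@B5, e@B1, f@B2} | OUT={a@B0, c@B0, c@B3, d@B5, e@B1, f@B2}
  B6: | IN={a@B0, c@B0, c@B3, d@B5, e@B1, f@B2} | OUT={a@B0, c@B0, c@B3, d@B5, e@B6, f@B2}

Merge at B4: IN[B4] = OUT[B0] ⊔ OUT[B3] = {a@B0, c@B0, c@B3, d@B5, e@B1, f@B2}
Applying B4's transfer function to that IN value gives OUT[B4] (row B4 above).

Answer: {a@B0, c@B0, c@B3, d@B5, e@B1, f@B2}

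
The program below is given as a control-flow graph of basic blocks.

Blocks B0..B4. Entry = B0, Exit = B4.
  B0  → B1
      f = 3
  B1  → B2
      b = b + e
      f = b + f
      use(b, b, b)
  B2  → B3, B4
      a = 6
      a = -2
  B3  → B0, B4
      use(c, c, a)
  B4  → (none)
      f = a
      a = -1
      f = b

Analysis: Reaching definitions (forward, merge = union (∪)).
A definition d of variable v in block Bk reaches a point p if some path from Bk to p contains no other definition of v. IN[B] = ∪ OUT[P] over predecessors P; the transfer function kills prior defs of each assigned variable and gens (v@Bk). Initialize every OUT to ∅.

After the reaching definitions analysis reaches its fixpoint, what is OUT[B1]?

Fixpoint table:
  B0:   IN={a@B2, b@B1, f@B1}   OUT={a@B2, b@B1, f@B0}
  B1:   IN={a@B2, b@B1, f@B0}   OUT={a@B2, b@B1, f@B1}
  B2:   IN={a@B2, b@B1, f@B1}   OUT={a@B2, b@B1, f@B1}
  B3:   IN={a@B2, b@B1, f@B1}   OUT={a@B2, b@B1, f@B1}
  B4:   IN={a@B2, b@B1, f@B1}   OUT={a@B4, b@B1, f@B4}

Merge at B1: IN[B1] = OUT[B0] = {a@B2, b@B1, f@B0}
Applying B1's transfer function to that IN value gives OUT[B1] (row B1 above).

Answer: {a@B2, b@B1, f@B1}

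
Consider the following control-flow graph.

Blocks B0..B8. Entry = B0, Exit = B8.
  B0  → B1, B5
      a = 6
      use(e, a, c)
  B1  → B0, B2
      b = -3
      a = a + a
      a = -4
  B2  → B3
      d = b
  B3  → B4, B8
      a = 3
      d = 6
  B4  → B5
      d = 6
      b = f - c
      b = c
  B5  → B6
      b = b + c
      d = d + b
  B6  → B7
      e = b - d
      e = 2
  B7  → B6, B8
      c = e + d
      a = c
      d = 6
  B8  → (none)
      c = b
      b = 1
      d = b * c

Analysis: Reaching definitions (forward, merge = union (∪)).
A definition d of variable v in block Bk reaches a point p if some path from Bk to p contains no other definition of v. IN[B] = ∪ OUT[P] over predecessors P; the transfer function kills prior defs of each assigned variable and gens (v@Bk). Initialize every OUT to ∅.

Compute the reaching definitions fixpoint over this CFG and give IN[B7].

Fixpoint table:
  B0:   IN={a@B1, b@B1}   OUT={a@B0, b@B1}
  B1:   IN={a@B0, b@B1}   OUT={a@B1, b@B1}
  B2:   IN={a@B1, b@B1}   OUT={a@B1, b@B1, d@B2}
  B3:   IN={a@B1, b@B1, d@B2}   OUT={a@B3, b@B1, d@B3}
  B4:   IN={a@B3, b@B1, d@B3}   OUT={a@B3, b@B4, d@B4}
  B5:   IN={a@B0, a@B3, b@B1, b@B4, d@B4}   OUT={a@B0, a@B3, b@B5, d@B5}
  B6:   IN={a@B0, a@B3, a@B7, b@B5, c@B7, d@B5, d@B7, e@B6}   OUT={a@B0, a@B3, a@B7, b@B5, c@B7, d@B5, d@B7, e@B6}
  B7:   IN={a@B0, a@B3, a@B7, b@B5, c@B7, d@B5, d@B7, e@B6}   OUT={a@B7, b@B5, c@B7, d@B7, e@B6}
  B8:   IN={a@B3, a@B7, b@B1, b@B5, c@B7, d@B3, d@B7, e@B6}   OUT={a@B3, a@B7, b@B8, c@B8, d@B8, e@B6}

Merge at B7: IN[B7] = OUT[B6] = {a@B0, a@B3, a@B7, b@B5, c@B7, d@B5, d@B7, e@B6}

Answer: {a@B0, a@B3, a@B7, b@B5, c@B7, d@B5, d@B7, e@B6}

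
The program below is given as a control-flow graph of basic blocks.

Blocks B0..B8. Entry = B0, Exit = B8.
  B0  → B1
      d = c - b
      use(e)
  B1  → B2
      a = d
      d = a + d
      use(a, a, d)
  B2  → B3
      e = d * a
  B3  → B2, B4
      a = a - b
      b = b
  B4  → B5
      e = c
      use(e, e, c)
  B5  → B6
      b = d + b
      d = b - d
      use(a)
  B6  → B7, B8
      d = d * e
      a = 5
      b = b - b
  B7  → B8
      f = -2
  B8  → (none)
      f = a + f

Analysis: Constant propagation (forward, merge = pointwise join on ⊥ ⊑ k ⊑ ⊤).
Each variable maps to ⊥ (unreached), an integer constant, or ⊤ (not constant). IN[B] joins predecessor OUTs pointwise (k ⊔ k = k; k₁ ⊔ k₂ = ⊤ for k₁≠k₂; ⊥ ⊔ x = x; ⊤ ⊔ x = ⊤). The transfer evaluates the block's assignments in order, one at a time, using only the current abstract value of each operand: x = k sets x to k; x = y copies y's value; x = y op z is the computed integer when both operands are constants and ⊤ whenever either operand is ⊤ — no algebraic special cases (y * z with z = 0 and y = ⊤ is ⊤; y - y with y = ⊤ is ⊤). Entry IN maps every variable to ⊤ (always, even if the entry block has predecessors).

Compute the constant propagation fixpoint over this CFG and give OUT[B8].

Converged values:
  B0:   IN=(all ⊤)   OUT=(all ⊤)
  B1:   IN=(all ⊤)   OUT=(all ⊤)
  B2:   IN=(all ⊤)   OUT=(all ⊤)
  B3:   IN=(all ⊤)   OUT=(all ⊤)
  B4:   IN=(all ⊤)   OUT=(all ⊤)
  B5:   IN=(all ⊤)   OUT=(all ⊤)
  B6:   IN=(all ⊤)   OUT={a:5; rest ⊤}
  B7:   IN={a:5; rest ⊤}   OUT={a:5, f:-2; rest ⊤}
  B8:   IN={a:5; rest ⊤}   OUT={a:5; rest ⊤}

Merge at B8: IN[B8] = OUT[B6] ⊔ OUT[B7] = {a: 5, b: ⊤, c: ⊤, d: ⊤, e: ⊤, f: ⊤}
Applying B8's transfer function to that IN value gives OUT[B8] (row B8 above).

Answer: {a: 5, b: ⊤, c: ⊤, d: ⊤, e: ⊤, f: ⊤}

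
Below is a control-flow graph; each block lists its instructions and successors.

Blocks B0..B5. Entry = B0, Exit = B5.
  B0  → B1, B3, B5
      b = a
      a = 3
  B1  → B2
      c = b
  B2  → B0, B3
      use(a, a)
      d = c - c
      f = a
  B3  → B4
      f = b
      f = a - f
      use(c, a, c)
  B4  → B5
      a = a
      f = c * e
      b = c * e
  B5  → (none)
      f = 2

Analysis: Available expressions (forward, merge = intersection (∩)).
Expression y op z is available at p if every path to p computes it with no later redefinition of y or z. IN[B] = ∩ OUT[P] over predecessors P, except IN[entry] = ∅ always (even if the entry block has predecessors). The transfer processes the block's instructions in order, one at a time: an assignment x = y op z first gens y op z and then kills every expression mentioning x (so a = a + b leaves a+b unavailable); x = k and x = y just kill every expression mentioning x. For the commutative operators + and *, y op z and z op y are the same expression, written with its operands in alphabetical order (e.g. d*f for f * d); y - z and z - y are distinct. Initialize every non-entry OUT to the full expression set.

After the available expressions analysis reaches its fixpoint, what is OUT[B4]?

Converged values:
  B0:   IN={}   OUT={}
  B1:   IN={}   OUT={}
  B2:   IN={}   OUT={c-c}
  B3:   IN={}   OUT={}
  B4:   IN={}   OUT={c*e}
  B5:   IN={}   OUT={}

Merge at B4: IN[B4] = OUT[B3] = {}
Applying B4's transfer function to that IN value gives OUT[B4] (row B4 above).

Answer: {c*e}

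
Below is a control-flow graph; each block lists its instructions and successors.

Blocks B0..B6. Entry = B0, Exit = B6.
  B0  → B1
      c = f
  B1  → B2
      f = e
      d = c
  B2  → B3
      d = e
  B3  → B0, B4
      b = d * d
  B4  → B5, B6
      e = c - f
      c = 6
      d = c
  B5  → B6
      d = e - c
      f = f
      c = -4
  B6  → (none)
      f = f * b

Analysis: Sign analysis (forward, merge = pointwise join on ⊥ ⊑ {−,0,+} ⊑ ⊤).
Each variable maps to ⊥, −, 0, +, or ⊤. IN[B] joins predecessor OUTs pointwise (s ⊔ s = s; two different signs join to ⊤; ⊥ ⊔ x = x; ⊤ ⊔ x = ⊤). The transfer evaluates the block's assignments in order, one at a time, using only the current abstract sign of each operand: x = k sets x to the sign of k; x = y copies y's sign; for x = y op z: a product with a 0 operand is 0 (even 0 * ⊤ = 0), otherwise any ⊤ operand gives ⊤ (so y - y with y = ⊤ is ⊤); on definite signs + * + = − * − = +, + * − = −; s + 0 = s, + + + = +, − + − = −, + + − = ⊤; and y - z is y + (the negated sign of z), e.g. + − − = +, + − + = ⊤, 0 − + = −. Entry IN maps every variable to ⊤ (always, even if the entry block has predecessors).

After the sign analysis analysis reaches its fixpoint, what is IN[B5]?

Answer: {a: ⊤, b: ⊤, c: +, d: +, e: ⊤, f: ⊤}

Working:
Converged values:
  B0:   IN=(all ⊤)   OUT=(all ⊤)
  B1:   IN=(all ⊤)   OUT=(all ⊤)
  B2:   IN=(all ⊤)   OUT=(all ⊤)
  B3:   IN=(all ⊤)   OUT=(all ⊤)
  B4:   IN=(all ⊤)   OUT={c:+, d:+; rest ⊤}
  B5:   IN={c:+, d:+; rest ⊤}   OUT={c:-; rest ⊤}
  B6:   IN=(all ⊤)   OUT=(all ⊤)

Merge at B5: IN[B5] = OUT[B4] = {a: ⊤, b: ⊤, c: +, d: +, e: ⊤, f: ⊤}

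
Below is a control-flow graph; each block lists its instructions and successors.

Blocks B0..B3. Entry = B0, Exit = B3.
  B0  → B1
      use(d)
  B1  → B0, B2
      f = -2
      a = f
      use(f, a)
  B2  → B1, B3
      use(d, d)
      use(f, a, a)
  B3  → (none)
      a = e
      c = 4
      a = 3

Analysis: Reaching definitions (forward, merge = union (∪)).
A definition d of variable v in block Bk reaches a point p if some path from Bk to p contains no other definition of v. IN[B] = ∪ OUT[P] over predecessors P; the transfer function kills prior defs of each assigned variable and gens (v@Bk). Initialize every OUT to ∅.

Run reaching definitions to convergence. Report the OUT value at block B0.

Fixpoint table:
  B0:  IN={a@B1, f@B1}  OUT={a@B1, f@B1}
  B1:  IN={a@B1, f@B1}  OUT={a@B1, f@B1}
  B2:  IN={a@B1, f@B1}  OUT={a@B1, f@B1}
  B3:  IN={a@B1, f@B1}  OUT={a@B3, c@B3, f@B1}

Merge at B0 (entry node, so the boundary value {} is joined with the incoming edge(s)): IN[B0] = {} ⊔ OUT[B1] = {a@B1, f@B1}
Applying B0's transfer function to that IN value gives OUT[B0] (row B0 above).

Answer: {a@B1, f@B1}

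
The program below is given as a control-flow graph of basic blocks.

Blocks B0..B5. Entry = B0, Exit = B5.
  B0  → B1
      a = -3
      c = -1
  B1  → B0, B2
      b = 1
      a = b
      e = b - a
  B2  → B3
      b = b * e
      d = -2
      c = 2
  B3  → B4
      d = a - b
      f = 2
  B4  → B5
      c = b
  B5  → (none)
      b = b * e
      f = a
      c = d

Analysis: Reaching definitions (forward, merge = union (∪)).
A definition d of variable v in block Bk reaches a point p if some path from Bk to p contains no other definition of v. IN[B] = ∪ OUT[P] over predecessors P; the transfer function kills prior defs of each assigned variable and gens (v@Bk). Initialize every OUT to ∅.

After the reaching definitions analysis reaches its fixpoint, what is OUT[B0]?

Answer: {a@B0, b@B1, c@B0, e@B1}

Derivation:
Per-block solution:
  B0:   IN={a@B1, b@B1, c@B0, e@B1}   OUT={a@B0, b@B1, c@B0, e@B1}
  B1:   IN={a@B0, b@B1, c@B0, e@B1}   OUT={a@B1, b@B1, c@B0, e@B1}
  B2:   IN={a@B1, b@B1, c@B0, e@B1}   OUT={a@B1, b@B2, c@B2, d@B2, e@B1}
  B3:   IN={a@B1, b@B2, c@B2, d@B2, e@B1}   OUT={a@B1, b@B2, c@B2, d@B3, e@B1, f@B3}
  B4:   IN={a@B1, b@B2, c@B2, d@B3, e@B1, f@B3}   OUT={a@B1, b@B2, c@B4, d@B3, e@B1, f@B3}
  B5:   IN={a@B1, b@B2, c@B4, d@B3, e@B1, f@B3}   OUT={a@B1, b@B5, c@B5, d@B3, e@B1, f@B5}

Merge at B0 (entry node, so the boundary value {} is joined with the incoming edge(s)): IN[B0] = {} ⊔ OUT[B1] = {a@B1, b@B1, c@B0, e@B1}
Applying B0's transfer function to that IN value gives OUT[B0] (row B0 above).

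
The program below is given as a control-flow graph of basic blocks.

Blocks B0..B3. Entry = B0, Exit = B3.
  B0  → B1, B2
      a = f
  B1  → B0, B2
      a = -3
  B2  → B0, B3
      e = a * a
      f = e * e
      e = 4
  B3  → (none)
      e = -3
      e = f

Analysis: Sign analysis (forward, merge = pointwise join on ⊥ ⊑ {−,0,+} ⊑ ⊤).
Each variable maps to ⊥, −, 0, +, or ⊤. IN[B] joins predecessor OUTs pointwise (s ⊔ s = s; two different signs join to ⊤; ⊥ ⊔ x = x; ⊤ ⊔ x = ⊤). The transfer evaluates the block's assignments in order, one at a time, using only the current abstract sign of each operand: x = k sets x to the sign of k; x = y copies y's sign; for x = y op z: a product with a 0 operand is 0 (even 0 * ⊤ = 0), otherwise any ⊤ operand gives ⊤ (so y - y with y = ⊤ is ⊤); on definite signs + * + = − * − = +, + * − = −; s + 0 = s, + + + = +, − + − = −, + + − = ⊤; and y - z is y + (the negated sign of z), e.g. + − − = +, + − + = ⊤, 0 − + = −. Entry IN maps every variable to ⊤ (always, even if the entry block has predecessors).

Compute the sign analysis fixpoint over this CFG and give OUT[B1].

Answer: {a: -, b: ⊤, c: ⊤, d: ⊤, e: ⊤, f: ⊤}

Derivation:
Converged values:
  B0:   IN=(all ⊤)   OUT=(all ⊤)
  B1:   IN=(all ⊤)   OUT={a:-; rest ⊤}
  B2:   IN=(all ⊤)   OUT={e:+; rest ⊤}
  B3:   IN={e:+; rest ⊤}   OUT=(all ⊤)

Merge at B1: IN[B1] = OUT[B0] = {a: ⊤, b: ⊤, c: ⊤, d: ⊤, e: ⊤, f: ⊤}
Applying B1's transfer function to that IN value gives OUT[B1] (row B1 above).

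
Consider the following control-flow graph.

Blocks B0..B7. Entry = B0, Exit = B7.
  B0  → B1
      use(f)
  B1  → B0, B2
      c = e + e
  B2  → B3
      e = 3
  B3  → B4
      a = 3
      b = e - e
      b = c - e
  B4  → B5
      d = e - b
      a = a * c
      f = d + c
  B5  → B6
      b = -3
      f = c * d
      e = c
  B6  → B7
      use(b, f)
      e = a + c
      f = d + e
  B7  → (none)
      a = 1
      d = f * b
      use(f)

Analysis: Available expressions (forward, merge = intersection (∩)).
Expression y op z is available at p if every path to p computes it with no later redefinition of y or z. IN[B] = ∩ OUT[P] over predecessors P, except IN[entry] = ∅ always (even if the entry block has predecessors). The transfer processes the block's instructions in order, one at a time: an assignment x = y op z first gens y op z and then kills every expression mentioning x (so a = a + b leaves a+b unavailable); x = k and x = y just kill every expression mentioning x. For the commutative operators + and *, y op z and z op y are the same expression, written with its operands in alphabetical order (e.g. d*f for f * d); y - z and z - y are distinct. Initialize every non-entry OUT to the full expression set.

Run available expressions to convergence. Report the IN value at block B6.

Answer: {c*d, c+d}

Trace:
Fixpoint table:
  B0:   IN={}   OUT={}
  B1:   IN={}   OUT={e+e}
  B2:   IN={e+e}   OUT={}
  B3:   IN={}   OUT={c-e, e-e}
  B4:   IN={c-e, e-e}   OUT={c+d, c-e, e-b, e-e}
  B5:   IN={c+d, c-e, e-b, e-e}   OUT={c*d, c+d}
  B6:   IN={c*d, c+d}   OUT={a+c, c*d, c+d, d+e}
  B7:   IN={a+c, c*d, c+d, d+e}   OUT={b*f}

Merge at B6: IN[B6] = OUT[B5] = {c*d, c+d}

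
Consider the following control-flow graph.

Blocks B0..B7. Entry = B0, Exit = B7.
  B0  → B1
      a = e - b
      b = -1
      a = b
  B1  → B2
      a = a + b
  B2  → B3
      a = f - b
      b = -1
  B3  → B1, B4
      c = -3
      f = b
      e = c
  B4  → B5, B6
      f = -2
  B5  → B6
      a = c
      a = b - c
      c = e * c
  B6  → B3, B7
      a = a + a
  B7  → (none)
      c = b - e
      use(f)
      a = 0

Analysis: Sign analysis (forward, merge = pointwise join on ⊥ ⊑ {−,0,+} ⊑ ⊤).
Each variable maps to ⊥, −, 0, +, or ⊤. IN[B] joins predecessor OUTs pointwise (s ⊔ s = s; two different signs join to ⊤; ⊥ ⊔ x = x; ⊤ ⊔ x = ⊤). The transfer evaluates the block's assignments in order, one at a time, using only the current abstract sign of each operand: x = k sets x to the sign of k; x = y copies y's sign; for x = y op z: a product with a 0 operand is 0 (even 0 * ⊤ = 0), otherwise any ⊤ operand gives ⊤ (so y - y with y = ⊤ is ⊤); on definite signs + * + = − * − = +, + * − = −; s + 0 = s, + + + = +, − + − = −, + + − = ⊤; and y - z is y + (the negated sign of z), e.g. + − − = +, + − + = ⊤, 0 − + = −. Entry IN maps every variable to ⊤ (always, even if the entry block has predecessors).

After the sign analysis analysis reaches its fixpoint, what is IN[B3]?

Converged values:
  B0:   IN=(all ⊤)   OUT={a:-, b:-; rest ⊤}
  B1:   IN={b:-; rest ⊤}   OUT={b:-; rest ⊤}
  B2:   IN={b:-; rest ⊤}   OUT={b:-; rest ⊤}
  B3:   IN={b:-; rest ⊤}   OUT={b:-, c:-, e:-, f:-; rest ⊤}
  B4:   IN={b:-, c:-, e:-, f:-; rest ⊤}   OUT={b:-, c:-, e:-, f:-; rest ⊤}
  B5:   IN={b:-, c:-, e:-, f:-; rest ⊤}   OUT={b:-, c:+, e:-, f:-; rest ⊤}
  B6:   IN={b:-, e:-, f:-; rest ⊤}   OUT={b:-, e:-, f:-; rest ⊤}
  B7:   IN={b:-, e:-, f:-; rest ⊤}   OUT={a:0, b:-, e:-, f:-; rest ⊤}

Merge at B3: IN[B3] = OUT[B2] ⊔ OUT[B6] = {a: ⊤, b: -, c: ⊤, d: ⊤, e: ⊤, f: ⊤}

Answer: {a: ⊤, b: -, c: ⊤, d: ⊤, e: ⊤, f: ⊤}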